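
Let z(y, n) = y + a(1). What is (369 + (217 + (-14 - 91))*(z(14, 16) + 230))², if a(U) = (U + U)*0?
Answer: 767123809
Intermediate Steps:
a(U) = 0 (a(U) = (2*U)*0 = 0)
z(y, n) = y (z(y, n) = y + 0 = y)
(369 + (217 + (-14 - 91))*(z(14, 16) + 230))² = (369 + (217 + (-14 - 91))*(14 + 230))² = (369 + (217 - 105)*244)² = (369 + 112*244)² = (369 + 27328)² = 27697² = 767123809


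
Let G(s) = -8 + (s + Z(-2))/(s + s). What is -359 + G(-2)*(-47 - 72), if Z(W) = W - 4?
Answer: 355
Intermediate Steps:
Z(W) = -4 + W
G(s) = -8 + (-6 + s)/(2*s) (G(s) = -8 + (s + (-4 - 2))/(s + s) = -8 + (s - 6)/((2*s)) = -8 + (-6 + s)*(1/(2*s)) = -8 + (-6 + s)/(2*s))
-359 + G(-2)*(-47 - 72) = -359 + (-15/2 - 3/(-2))*(-47 - 72) = -359 + (-15/2 - 3*(-½))*(-119) = -359 + (-15/2 + 3/2)*(-119) = -359 - 6*(-119) = -359 + 714 = 355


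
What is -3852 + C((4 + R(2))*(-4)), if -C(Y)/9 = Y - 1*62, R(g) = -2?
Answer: -3222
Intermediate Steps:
C(Y) = 558 - 9*Y (C(Y) = -9*(Y - 1*62) = -9*(Y - 62) = -9*(-62 + Y) = 558 - 9*Y)
-3852 + C((4 + R(2))*(-4)) = -3852 + (558 - 9*(4 - 2)*(-4)) = -3852 + (558 - 18*(-4)) = -3852 + (558 - 9*(-8)) = -3852 + (558 + 72) = -3852 + 630 = -3222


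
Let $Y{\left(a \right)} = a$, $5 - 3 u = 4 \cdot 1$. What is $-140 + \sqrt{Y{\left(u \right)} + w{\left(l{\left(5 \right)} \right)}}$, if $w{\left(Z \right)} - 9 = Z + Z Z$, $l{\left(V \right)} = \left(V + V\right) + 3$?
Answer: $-140 + \frac{\sqrt{1722}}{3} \approx -126.17$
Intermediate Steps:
$l{\left(V \right)} = 3 + 2 V$ ($l{\left(V \right)} = 2 V + 3 = 3 + 2 V$)
$u = \frac{1}{3}$ ($u = \frac{5}{3} - \frac{4 \cdot 1}{3} = \frac{5}{3} - \frac{4}{3} = \frac{1}{3} \approx 0.33333$)
$w{\left(Z \right)} = 9 + Z + Z^{2}$ ($w{\left(Z \right)} = 9 + \left(Z + Z Z\right) = 9 + \left(Z + Z^{2}\right) = 9 + Z + Z^{2}$)
$-140 + \sqrt{Y{\left(u \right)} + w{\left(l{\left(5 \right)} \right)}} = -140 + \sqrt{\frac{1}{3} + \left(9 + \left(3 + 2 \cdot 5\right) + \left(3 + 2 \cdot 5\right)^{2}\right)} = -140 + \sqrt{\frac{1}{3} + \left(9 + \left(3 + 10\right) + \left(3 + 10\right)^{2}\right)} = -140 + \sqrt{\frac{1}{3} + \left(9 + 13 + 13^{2}\right)} = -140 + \sqrt{\frac{1}{3} + \left(9 + 13 + 169\right)} = -140 + \sqrt{\frac{1}{3} + 191} = -140 + \sqrt{\frac{574}{3}} = -140 + \frac{\sqrt{1722}}{3}$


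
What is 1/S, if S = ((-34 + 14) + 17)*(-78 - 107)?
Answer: 1/555 ≈ 0.0018018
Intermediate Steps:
S = 555 (S = (-20 + 17)*(-185) = -3*(-185) = 555)
1/S = 1/555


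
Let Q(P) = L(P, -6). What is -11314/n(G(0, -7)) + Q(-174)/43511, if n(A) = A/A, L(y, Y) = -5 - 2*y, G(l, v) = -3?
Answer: -492283111/43511 ≈ -11314.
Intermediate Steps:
Q(P) = -5 - 2*P
n(A) = 1
-11314/n(G(0, -7)) + Q(-174)/43511 = -11314/1 + (-5 - 2*(-174))/43511 = -11314*1 + (-5 + 348)*(1/43511) = -11314 + 343*(1/43511) = -11314 + 343/43511 = -492283111/43511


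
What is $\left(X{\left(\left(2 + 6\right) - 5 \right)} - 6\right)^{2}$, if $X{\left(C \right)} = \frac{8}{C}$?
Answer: $\frac{100}{9} \approx 11.111$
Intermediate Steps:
$\left(X{\left(\left(2 + 6\right) - 5 \right)} - 6\right)^{2} = \left(\frac{8}{\left(2 + 6\right) - 5} - 6\right)^{2} = \left(\frac{8}{8 - 5} - 6\right)^{2} = \left(\frac{8}{3} - 6\right)^{2} = \left(- \frac{10}{3}\right)^{2} = \frac{100}{9}$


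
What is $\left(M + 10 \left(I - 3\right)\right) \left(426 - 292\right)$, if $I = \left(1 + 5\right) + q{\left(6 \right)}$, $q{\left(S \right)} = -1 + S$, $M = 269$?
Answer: $46766$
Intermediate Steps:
$I = 11$ ($I = \left(1 + 5\right) + \left(-1 + 6\right) = 6 + 5 = 11$)
$\left(M + 10 \left(I - 3\right)\right) \left(426 - 292\right) = \left(269 + 10 \left(11 - 3\right)\right) \left(426 - 292\right) = \left(269 + 10 \cdot 8\right) 134 = \left(269 + 80\right) 134 = 349 \cdot 134 = 46766$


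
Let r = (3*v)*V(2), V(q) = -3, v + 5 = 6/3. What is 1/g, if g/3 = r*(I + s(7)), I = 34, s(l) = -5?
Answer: 1/2349 ≈ 0.00042571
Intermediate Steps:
v = -3 (v = -5 + 6/3 = -5 + 6*(1/3) = -5 + 2 = -3)
r = 27 (r = (3*(-3))*(-3) = -9*(-3) = 27)
g = 2349 (g = 3*(27*(34 - 5)) = 3*(27*29) = 3*783 = 2349)
1/g = 1/2349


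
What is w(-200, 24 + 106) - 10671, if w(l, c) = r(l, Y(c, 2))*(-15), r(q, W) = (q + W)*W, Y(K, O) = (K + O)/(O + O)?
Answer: 71994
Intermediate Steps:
Y(K, O) = (K + O)/(2*O) (Y(K, O) = (K + O)/((2*O)) = (K + O)*(1/(2*O)) = (K + O)/(2*O))
r(q, W) = W*(W + q) (r(q, W) = (W + q)*W = W*(W + q))
w(l, c) = -15*(½ + c/4)*(½ + l + c/4) (w(l, c) = (((½)*(c + 2)/2)*((½)*(c + 2)/2 + l))*(-15) = (((½)*(½)*(2 + c))*((½)*(½)*(2 + c) + l))*(-15) = ((½ + c/4)*((½ + c/4) + l))*(-15) = ((½ + c/4)*(½ + l + c/4))*(-15) = -15*(½ + c/4)*(½ + l + c/4))
w(-200, 24 + 106) - 10671 = -15*(2 + (24 + 106))*(2 + (24 + 106) + 4*(-200))/16 - 10671 = -15*(2 + 130)*(2 + 130 - 800)/16 - 10671 = -15/16*132*(-668) - 10671 = 82665 - 10671 = 71994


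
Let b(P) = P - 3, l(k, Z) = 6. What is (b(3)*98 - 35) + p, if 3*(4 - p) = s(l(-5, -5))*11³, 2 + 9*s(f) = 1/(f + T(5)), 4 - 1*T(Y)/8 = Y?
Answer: 4981/54 ≈ 92.241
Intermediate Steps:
T(Y) = 32 - 8*Y
b(P) = -3 + P
s(f) = -2/9 + 1/(9*(-8 + f)) (s(f) = -2/9 + 1/(9*(f + (32 - 8*5))) = -2/9 + 1/(9*(f + (32 - 40))) = -2/9 + 1/(9*(f - 8)) = -2/9 + 1/(9*(-8 + f)))
p = 6871/54 (p = 4 - (17 - 2*6)/(9*(-8 + 6))*11³/3 = 4 - (⅑)*(17 - 12)/(-2)*1331/3 = 4 - (⅑)*(-½)*5*1331/3 = 4 - (-5)*1331/54 = 4 - ⅓*(-6655/18) = 4 + 6655/54 = 6871/54 ≈ 127.24)
(b(3)*98 - 35) + p = ((-3 + 3)*98 - 35) + 6871/54 = (0*98 - 35) + 6871/54 = (0 - 35) + 6871/54 = -35 + 6871/54 = 4981/54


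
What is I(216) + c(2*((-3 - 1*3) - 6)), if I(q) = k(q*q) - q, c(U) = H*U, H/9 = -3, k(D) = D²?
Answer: 2176782768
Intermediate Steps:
H = -27 (H = 9*(-3) = -27)
c(U) = -27*U
I(q) = q⁴ - q (I(q) = (q*q)² - q = (q²)² - q = q⁴ - q)
I(216) + c(2*((-3 - 1*3) - 6)) = (216⁴ - 1*216) - 54*((-3 - 1*3) - 6) = (2176782336 - 216) - 54*((-3 - 3) - 6) = 2176782120 - 54*(-6 - 6) = 2176782120 - 54*(-12) = 2176782120 - 27*(-24) = 2176782120 + 648 = 2176782768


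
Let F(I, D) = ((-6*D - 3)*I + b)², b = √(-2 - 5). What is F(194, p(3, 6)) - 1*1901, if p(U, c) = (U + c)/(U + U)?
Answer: 5417676 - 4656*I*√7 ≈ 5.4177e+6 - 12319.0*I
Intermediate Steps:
p(U, c) = (U + c)/(2*U) (p(U, c) = (U + c)/((2*U)) = (U + c)*(1/(2*U)) = (U + c)/(2*U))
b = I*√7 (b = √(-7) = I*√7 ≈ 2.6458*I)
F(I, D) = (I*√7 + I*(-3 - 6*D))² (F(I, D) = ((-6*D - 3)*I + I*√7)² = ((-3 - 6*D)*I + I*√7)² = (I*(-3 - 6*D) + I*√7)² = (I*√7 + I*(-3 - 6*D))²)
F(194, p(3, 6)) - 1*1901 = (3*194 - I*√7 + 6*((½)*(3 + 6)/3)*194)² - 1*1901 = (582 - I*√7 + 6*((½)*(⅓)*9)*194)² - 1901 = (582 - I*√7 + 6*(3/2)*194)² - 1901 = (582 - I*√7 + 1746)² - 1901 = (2328 - I*√7)² - 1901 = -1901 + (2328 - I*√7)²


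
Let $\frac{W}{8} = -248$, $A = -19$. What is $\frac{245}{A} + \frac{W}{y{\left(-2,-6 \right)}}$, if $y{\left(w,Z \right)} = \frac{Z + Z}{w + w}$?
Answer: $- \frac{38431}{57} \approx -674.23$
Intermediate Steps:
$W = -1984$ ($W = 8 \left(-248\right) = -1984$)
$y{\left(w,Z \right)} = \frac{Z}{w}$ ($y{\left(w,Z \right)} = \frac{2 Z}{2 w} = 2 Z \frac{1}{2 w} = \frac{Z}{w}$)
$\frac{245}{A} + \frac{W}{y{\left(-2,-6 \right)}} = \frac{245}{-19} - \frac{1984}{\left(-6\right) \frac{1}{-2}} = 245 \left(- \frac{1}{19}\right) - \frac{1984}{\left(-6\right) \left(- \frac{1}{2}\right)} = - \frac{245}{19} - \frac{1984}{3} = - \frac{38431}{57}$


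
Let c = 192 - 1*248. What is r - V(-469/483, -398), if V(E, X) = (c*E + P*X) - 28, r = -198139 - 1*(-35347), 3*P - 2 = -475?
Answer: -15564310/69 ≈ -2.2557e+5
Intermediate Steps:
P = -473/3 (P = 2/3 + (1/3)*(-475) = 2/3 - 475/3 = -473/3 ≈ -157.67)
c = -56 (c = 192 - 248 = -56)
r = -162792 (r = -198139 + 35347 = -162792)
V(E, X) = -28 - 56*E - 473*X/3 (V(E, X) = (-56*E - 473*X/3) - 28 = -28 - 56*E - 473*X/3)
r - V(-469/483, -398) = -162792 - (-28 - (-26264)/483 - 473/3*(-398)) = -162792 - (-28 - (-26264)/483 + 188254/3) = -162792 - (-28 - 56*(-67/69) + 188254/3) = -162792 - (-28 + 3752/69 + 188254/3) = -162792 - 1*4331662/69 = -162792 - 4331662/69 = -15564310/69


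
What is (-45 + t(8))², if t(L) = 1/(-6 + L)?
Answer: 7921/4 ≈ 1980.3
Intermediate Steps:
(-45 + t(8))² = (-45 + 1/(-6 + 8))² = (-45 + 1/2)² = (-45 + ½)² = (-89/2)² = 7921/4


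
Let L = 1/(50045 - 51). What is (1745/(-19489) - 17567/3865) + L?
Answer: -17453214428887/3765797300090 ≈ -4.6347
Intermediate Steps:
L = 1/49994 ≈ 2.0002e-5
(1745/(-19489) - 17567/3865) + L = (1745/(-19489) - 17567/3865) + 1/49994 = (1745*(-1/19489) - 17567*1/3865) + 1/49994 = (-1745/19489 - 17567/3865) + 1/49994 = -349107688/75324985 + 1/49994 = -17453214428887/3765797300090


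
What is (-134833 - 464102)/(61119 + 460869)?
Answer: -199645/173996 ≈ -1.1474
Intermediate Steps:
(-134833 - 464102)/(61119 + 460869) = -598935/521988 = -598935*1/521988 = -199645/173996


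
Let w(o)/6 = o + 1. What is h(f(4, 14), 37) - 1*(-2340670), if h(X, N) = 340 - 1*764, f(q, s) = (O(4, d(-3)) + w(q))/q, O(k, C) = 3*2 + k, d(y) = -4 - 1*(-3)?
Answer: 2340246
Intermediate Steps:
d(y) = -1 (d(y) = -4 + 3 = -1)
O(k, C) = 6 + k
w(o) = 6 + 6*o (w(o) = 6*(o + 1) = 6*(1 + o) = 6 + 6*o)
f(q, s) = (16 + 6*q)/q (f(q, s) = ((6 + 4) + (6 + 6*q))/q = (10 + (6 + 6*q))/q = (16 + 6*q)/q)
h(X, N) = -424 (h(X, N) = 340 - 764 = -424)
h(f(4, 14), 37) - 1*(-2340670) = -424 - 1*(-2340670) = -424 + 2340670 = 2340246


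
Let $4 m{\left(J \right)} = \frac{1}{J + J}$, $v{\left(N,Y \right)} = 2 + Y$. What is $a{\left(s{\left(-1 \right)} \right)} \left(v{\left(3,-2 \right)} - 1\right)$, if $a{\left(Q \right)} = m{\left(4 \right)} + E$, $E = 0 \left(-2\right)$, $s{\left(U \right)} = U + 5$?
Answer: $- \frac{1}{32} \approx -0.03125$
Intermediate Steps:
$s{\left(U \right)} = 5 + U$
$m{\left(J \right)} = \frac{1}{8 J}$ ($m{\left(J \right)} = \frac{1}{4 \left(J + J\right)} = \frac{1}{4 \cdot 2 J} = \frac{\frac{1}{2} \frac{1}{J}}{4} = \frac{1}{8 J}$)
$E = 0$
$a{\left(Q \right)} = \frac{1}{32}$ ($a{\left(Q \right)} = \frac{1}{8 \cdot 4} + 0 = \frac{1}{8} \cdot \frac{1}{4} + 0 = \frac{1}{32} + 0 = \frac{1}{32}$)
$a{\left(s{\left(-1 \right)} \right)} \left(v{\left(3,-2 \right)} - 1\right) = \frac{\left(2 - 2\right) - 1}{32} = \frac{0 - 1}{32} = \frac{1}{32} \left(-1\right) = - \frac{1}{32}$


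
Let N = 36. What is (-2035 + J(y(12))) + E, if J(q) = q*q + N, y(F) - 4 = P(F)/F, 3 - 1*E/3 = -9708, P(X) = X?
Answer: 27159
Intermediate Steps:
E = 29133 (E = 9 - 3*(-9708) = 9 + 29124 = 29133)
y(F) = 5 (y(F) = 4 + F/F = 4 + 1 = 5)
J(q) = 36 + q² (J(q) = q*q + 36 = q² + 36 = 36 + q²)
(-2035 + J(y(12))) + E = (-2035 + (36 + 5²)) + 29133 = (-2035 + (36 + 25)) + 29133 = (-2035 + 61) + 29133 = -1974 + 29133 = 27159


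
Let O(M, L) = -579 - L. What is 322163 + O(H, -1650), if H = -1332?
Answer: 323234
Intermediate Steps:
322163 + O(H, -1650) = 322163 + (-579 - 1*(-1650)) = 322163 + (-579 + 1650) = 322163 + 1071 = 323234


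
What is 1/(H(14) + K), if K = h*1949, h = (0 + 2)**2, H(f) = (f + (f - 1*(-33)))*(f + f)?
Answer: 1/9504 ≈ 0.00010522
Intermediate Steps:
H(f) = 2*f*(33 + 2*f) (H(f) = (f + (f + 33))*(2*f) = (f + (33 + f))*(2*f) = (33 + 2*f)*(2*f) = 2*f*(33 + 2*f))
h = 4 (h = 2**2 = 4)
K = 7796 (K = 4*1949 = 7796)
1/(H(14) + K) = 1/(2*14*(33 + 2*14) + 7796) = 1/(2*14*(33 + 28) + 7796) = 1/(2*14*61 + 7796) = 1/(1708 + 7796) = 1/9504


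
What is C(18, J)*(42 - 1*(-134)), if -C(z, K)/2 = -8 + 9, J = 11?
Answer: -352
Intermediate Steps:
C(z, K) = -2 (C(z, K) = -2*(-8 + 9) = -2*1 = -2)
C(18, J)*(42 - 1*(-134)) = -2*(42 - 1*(-134)) = -2*(42 + 134) = -2*176 = -352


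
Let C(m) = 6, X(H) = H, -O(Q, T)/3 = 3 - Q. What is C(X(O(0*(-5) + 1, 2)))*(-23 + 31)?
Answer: 48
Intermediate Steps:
O(Q, T) = -9 + 3*Q (O(Q, T) = -3*(3 - Q) = -9 + 3*Q)
C(X(O(0*(-5) + 1, 2)))*(-23 + 31) = 6*(-23 + 31) = 6*8 = 48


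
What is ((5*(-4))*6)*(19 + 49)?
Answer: -8160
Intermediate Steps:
((5*(-4))*6)*(19 + 49) = -20*6*68 = -120*68 = -8160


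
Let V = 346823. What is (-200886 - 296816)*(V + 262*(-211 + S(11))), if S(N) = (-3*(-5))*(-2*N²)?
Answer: 328243925338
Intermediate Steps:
S(N) = -30*N² (S(N) = 15*(-2*N²) = -30*N²)
(-200886 - 296816)*(V + 262*(-211 + S(11))) = (-200886 - 296816)*(346823 + 262*(-211 - 30*11²)) = -497702*(346823 + 262*(-211 - 30*121)) = -497702*(346823 + 262*(-211 - 3630)) = -497702*(346823 + 262*(-3841)) = -497702*(346823 - 1006342) = -497702*(-659519) = 328243925338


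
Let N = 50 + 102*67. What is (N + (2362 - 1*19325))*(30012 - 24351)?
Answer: -57057219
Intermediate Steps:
N = 6884 (N = 50 + 6834 = 6884)
(N + (2362 - 1*19325))*(30012 - 24351) = (6884 + (2362 - 1*19325))*(30012 - 24351) = (6884 + (2362 - 19325))*5661 = (6884 - 16963)*5661 = -10079*5661 = -57057219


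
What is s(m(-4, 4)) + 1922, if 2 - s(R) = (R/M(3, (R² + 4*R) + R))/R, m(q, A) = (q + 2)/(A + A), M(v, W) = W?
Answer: 36572/19 ≈ 1924.8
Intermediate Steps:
m(q, A) = (2 + q)/(2*A) (m(q, A) = (2 + q)/((2*A)) = (2 + q)*(1/(2*A)) = (2 + q)/(2*A))
s(R) = 2 - 1/(R² + 5*R) (s(R) = 2 - R/((R² + 4*R) + R)/R = 2 - R/(R² + 5*R)/R = 2 - 1/(R² + 5*R))
s(m(-4, 4)) + 1922 = (-1 + 2*((½)*(2 - 4)/4)² + 10*((½)*(2 - 4)/4))/((((½)*(2 - 4)/4))*(5 + (½)*(2 - 4)/4)) + 1922 = (-1 + 2*((½)*(¼)*(-2))² + 10*((½)*(¼)*(-2)))/((((½)*(¼)*(-2)))*(5 + (½)*(¼)*(-2))) + 1922 = (-1 + 2*(-¼)² + 10*(-¼))/((-¼)*(5 - ¼)) + 1922 = -4*(-1 + 2*(1/16) - 5/2)/19/4 + 1922 = -4*4/19*(-1 + ⅛ - 5/2) + 1922 = -4*4/19*(-27/8) + 1922 = 54/19 + 1922 = 36572/19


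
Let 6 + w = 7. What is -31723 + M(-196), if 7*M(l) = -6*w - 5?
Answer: -222072/7 ≈ -31725.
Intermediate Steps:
w = 1 (w = -6 + 7 = 1)
M(l) = -11/7 (M(l) = (-6*1 - 5)/7 = (-6 - 5)/7 = (⅐)*(-11) = -11/7)
-31723 + M(-196) = -31723 - 11/7 = -222072/7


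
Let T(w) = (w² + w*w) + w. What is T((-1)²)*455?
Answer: 1365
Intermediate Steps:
T(w) = w + 2*w² (T(w) = (w² + w²) + w = 2*w² + w = w + 2*w²)
T((-1)²)*455 = ((-1)²*(1 + 2*(-1)²))*455 = (1*(1 + 2*1))*455 = (1*(1 + 2))*455 = (1*3)*455 = 3*455 = 1365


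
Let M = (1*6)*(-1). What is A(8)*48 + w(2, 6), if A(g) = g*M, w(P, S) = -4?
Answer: -2308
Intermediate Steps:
M = -6 (M = 6*(-1) = -6)
A(g) = -6*g (A(g) = g*(-6) = -6*g)
A(8)*48 + w(2, 6) = -6*8*48 - 4 = -48*48 - 4 = -2304 - 4 = -2308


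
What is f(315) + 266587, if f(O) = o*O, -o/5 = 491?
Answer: -506738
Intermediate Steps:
o = -2455 (o = -5*491 = -2455)
f(O) = -2455*O
f(315) + 266587 = -2455*315 + 266587 = -773325 + 266587 = -506738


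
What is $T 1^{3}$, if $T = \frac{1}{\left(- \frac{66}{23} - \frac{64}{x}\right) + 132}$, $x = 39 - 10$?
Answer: $\frac{667}{84658} \approx 0.0078788$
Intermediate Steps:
$x = 29$ ($x = 39 - 10 = 29$)
$T = \frac{667}{84658}$ ($T = \frac{1}{\left(- \frac{66}{23} - \frac{64}{29}\right) + 132} = \frac{1}{- \frac{3386}{667} + 132} = \frac{1}{\frac{84658}{667}} = \frac{667}{84658} \approx 0.0078788$)
$T 1^{3} = \frac{667 \cdot 1^{3}}{84658} = \frac{667}{84658} \cdot 1 = \frac{667}{84658}$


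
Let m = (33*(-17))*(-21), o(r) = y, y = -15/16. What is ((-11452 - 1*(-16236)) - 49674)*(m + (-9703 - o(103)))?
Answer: -746588035/8 ≈ -9.3324e+7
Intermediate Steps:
y = -15/16 (y = -15*1/16 = -15/16 ≈ -0.93750)
o(r) = -15/16
m = 11781 (m = -561*(-21) = 11781)
((-11452 - 1*(-16236)) - 49674)*(m + (-9703 - o(103))) = ((-11452 - 1*(-16236)) - 49674)*(11781 + (-9703 - 1*(-15/16))) = ((-11452 + 16236) - 49674)*(11781 + (-9703 + 15/16)) = (4784 - 49674)*(11781 - 155233/16) = -44890*33263/16 = -746588035/8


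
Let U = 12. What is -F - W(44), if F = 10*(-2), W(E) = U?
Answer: 8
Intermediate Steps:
W(E) = 12
F = -20
-F - W(44) = -1*(-20) - 1*12 = 20 - 12 = 8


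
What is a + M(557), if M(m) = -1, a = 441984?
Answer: 441983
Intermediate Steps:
a + M(557) = 441984 - 1 = 441983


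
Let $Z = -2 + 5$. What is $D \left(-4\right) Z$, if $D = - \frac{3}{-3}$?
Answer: $-12$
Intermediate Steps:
$Z = 3$
$D = 1$ ($D = \left(-3\right) \left(- \frac{1}{3}\right) = 1$)
$D \left(-4\right) Z = 1 \left(-4\right) 3 = \left(-4\right) 3 = -12$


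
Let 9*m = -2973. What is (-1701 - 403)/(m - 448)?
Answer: 6312/2335 ≈ 2.7032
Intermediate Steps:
m = -991/3 (m = (⅑)*(-2973) = -991/3 ≈ -330.33)
(-1701 - 403)/(m - 448) = (-1701 - 403)/(-991/3 - 448) = -2104/(-2335/3) = -2104*(-3/2335) = 6312/2335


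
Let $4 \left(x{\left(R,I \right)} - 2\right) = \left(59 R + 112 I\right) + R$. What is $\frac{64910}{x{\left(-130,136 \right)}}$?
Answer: $\frac{6491}{186} \approx 34.898$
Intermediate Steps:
$x{\left(R,I \right)} = 2 + 15 R + 28 I$ ($x{\left(R,I \right)} = 2 + \frac{\left(59 R + 112 I\right) + R}{4} = 2 + \frac{60 R + 112 I}{4} = 2 + \left(15 R + 28 I\right) = 2 + 15 R + 28 I$)
$\frac{64910}{x{\left(-130,136 \right)}} = \frac{64910}{2 + 15 \left(-130\right) + 28 \cdot 136} = \frac{64910}{2 - 1950 + 3808} = \frac{64910}{1860} = 64910 \cdot \frac{1}{1860} = \frac{6491}{186}$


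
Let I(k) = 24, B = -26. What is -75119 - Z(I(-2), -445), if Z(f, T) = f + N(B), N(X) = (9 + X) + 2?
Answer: -75128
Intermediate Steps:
N(X) = 11 + X
Z(f, T) = -15 + f (Z(f, T) = f + (11 - 26) = f - 15 = -15 + f)
-75119 - Z(I(-2), -445) = -75119 - (-15 + 24) = -75119 - 1*9 = -75119 - 9 = -75128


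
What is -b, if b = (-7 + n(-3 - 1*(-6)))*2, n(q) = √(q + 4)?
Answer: 14 - 2*√7 ≈ 8.7085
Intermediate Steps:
n(q) = √(4 + q)
b = -14 + 2*√7 (b = (-7 + √(4 + (-3 - 1*(-6))))*2 = (-7 + √(4 + (-3 + 6)))*2 = (-7 + √(4 + 3))*2 = (-7 + √7)*2 = -14 + 2*√7 ≈ -8.7085)
-b = -(-14 + 2*√7) = 14 - 2*√7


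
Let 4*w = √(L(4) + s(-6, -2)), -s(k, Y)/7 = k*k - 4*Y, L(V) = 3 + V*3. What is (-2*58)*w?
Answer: -29*I*√293 ≈ -496.4*I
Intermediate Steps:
L(V) = 3 + 3*V
s(k, Y) = -7*k² + 28*Y (s(k, Y) = -7*(k*k - 4*Y) = -7*(k² - 4*Y) = -7*k² + 28*Y)
w = I*√293/4 (w = √((3 + 3*4) + (-7*(-6)² + 28*(-2)))/4 = √((3 + 12) + (-7*36 - 56))/4 = √(15 + (-252 - 56))/4 = √(15 - 308)/4 = √(-293)/4 = (I*√293)/4 = I*√293/4 ≈ 4.2793*I)
(-2*58)*w = (-2*58)*(I*√293/4) = -29*I*√293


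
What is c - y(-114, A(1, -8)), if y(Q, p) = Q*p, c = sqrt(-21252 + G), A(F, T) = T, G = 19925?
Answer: -912 + I*sqrt(1327) ≈ -912.0 + 36.428*I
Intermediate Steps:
c = I*sqrt(1327) (c = sqrt(-21252 + 19925) = sqrt(-1327) = I*sqrt(1327) ≈ 36.428*I)
c - y(-114, A(1, -8)) = I*sqrt(1327) - (-114)*(-8) = I*sqrt(1327) - 1*912 = I*sqrt(1327) - 912 = -912 + I*sqrt(1327)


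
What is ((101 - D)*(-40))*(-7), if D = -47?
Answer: 41440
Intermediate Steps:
((101 - D)*(-40))*(-7) = ((101 - 1*(-47))*(-40))*(-7) = ((101 + 47)*(-40))*(-7) = (148*(-40))*(-7) = -5920*(-7) = 41440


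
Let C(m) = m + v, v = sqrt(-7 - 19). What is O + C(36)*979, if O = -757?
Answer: 34487 + 979*I*sqrt(26) ≈ 34487.0 + 4991.9*I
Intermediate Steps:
v = I*sqrt(26) (v = sqrt(-26) = I*sqrt(26) ≈ 5.099*I)
C(m) = m + I*sqrt(26)
O + C(36)*979 = -757 + (36 + I*sqrt(26))*979 = -757 + (35244 + 979*I*sqrt(26)) = 34487 + 979*I*sqrt(26)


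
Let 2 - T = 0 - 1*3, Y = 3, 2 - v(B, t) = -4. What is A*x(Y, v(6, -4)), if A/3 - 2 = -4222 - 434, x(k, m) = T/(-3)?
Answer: 23270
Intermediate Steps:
v(B, t) = 6 (v(B, t) = 2 - 1*(-4) = 2 + 4 = 6)
T = 5 (T = 2 - (0 - 1*3) = 2 - (0 - 3) = 2 - 1*(-3) = 2 + 3 = 5)
x(k, m) = -5/3 (x(k, m) = 5/(-3) = 5*(-⅓) = -5/3)
A = -13962 (A = 6 + 3*(-4222 - 434) = 6 + 3*(-4656) = 6 - 13968 = -13962)
A*x(Y, v(6, -4)) = -13962*(-5/3) = 23270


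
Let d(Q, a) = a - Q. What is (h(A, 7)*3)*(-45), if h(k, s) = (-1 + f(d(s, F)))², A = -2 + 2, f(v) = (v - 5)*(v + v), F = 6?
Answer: -16335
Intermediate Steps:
f(v) = 2*v*(-5 + v) (f(v) = (-5 + v)*(2*v) = 2*v*(-5 + v))
A = 0
h(k, s) = (-1 + 2*(1 - s)*(6 - s))² (h(k, s) = (-1 + 2*(6 - s)*(-5 + (6 - s)))² = (-1 + 2*(6 - s)*(1 - s))² = (-1 + 2*(1 - s)*(6 - s))²)
(h(A, 7)*3)*(-45) = ((-1 + 2*(-1 + 7)*(-6 + 7))²*3)*(-45) = ((-1 + 2*6*1)²*3)*(-45) = ((-1 + 12)²*3)*(-45) = (11²*3)*(-45) = (121*3)*(-45) = 363*(-45) = -16335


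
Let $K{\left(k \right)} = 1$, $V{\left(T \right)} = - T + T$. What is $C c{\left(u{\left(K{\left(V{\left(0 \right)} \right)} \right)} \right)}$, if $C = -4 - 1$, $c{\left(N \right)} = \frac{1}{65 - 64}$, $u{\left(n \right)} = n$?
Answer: $-5$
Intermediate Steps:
$V{\left(T \right)} = 0$
$c{\left(N \right)} = 1$ ($c{\left(N \right)} = 1^{-1} = 1$)
$C = -5$ ($C = -4 - 1 = -5$)
$C c{\left(u{\left(K{\left(V{\left(0 \right)} \right)} \right)} \right)} = \left(-5\right) 1 = -5$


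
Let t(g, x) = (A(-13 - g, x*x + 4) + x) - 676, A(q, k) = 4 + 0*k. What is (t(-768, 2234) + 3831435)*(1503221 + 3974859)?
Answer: 20997464205760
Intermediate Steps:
A(q, k) = 4 (A(q, k) = 4 + 0 = 4)
t(g, x) = -672 + x (t(g, x) = (4 + x) - 676 = -672 + x)
(t(-768, 2234) + 3831435)*(1503221 + 3974859) = ((-672 + 2234) + 3831435)*(1503221 + 3974859) = (1562 + 3831435)*5478080 = 3832997*5478080 = 20997464205760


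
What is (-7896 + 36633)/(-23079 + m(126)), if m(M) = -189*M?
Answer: -9579/15631 ≈ -0.61282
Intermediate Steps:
(-7896 + 36633)/(-23079 + m(126)) = (-7896 + 36633)/(-23079 - 189*126) = 28737/(-23079 - 23814) = 28737/(-46893) = 28737*(-1/46893) = -9579/15631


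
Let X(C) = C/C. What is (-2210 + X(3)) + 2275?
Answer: 66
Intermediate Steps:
X(C) = 1
(-2210 + X(3)) + 2275 = (-2210 + 1) + 2275 = -2209 + 2275 = 66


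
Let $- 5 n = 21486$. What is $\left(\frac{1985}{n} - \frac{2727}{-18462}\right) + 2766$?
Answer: $\frac{91423092707}{33056211} \approx 2765.7$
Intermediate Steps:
$n = - \frac{21486}{5}$ ($n = \left(- \frac{1}{5}\right) 21486 = - \frac{21486}{5} \approx -4297.2$)
$\left(\frac{1985}{n} - \frac{2727}{-18462}\right) + 2766 = \left(\frac{1985}{- \frac{21486}{5}} - \frac{2727}{-18462}\right) + 2766 = \left(1985 \left(- \frac{5}{21486}\right) - - \frac{909}{6154}\right) + 2766 = \left(- \frac{9925}{21486} + \frac{909}{6154}\right) + 2766 = - \frac{10386919}{33056211} + 2766 = \frac{91423092707}{33056211}$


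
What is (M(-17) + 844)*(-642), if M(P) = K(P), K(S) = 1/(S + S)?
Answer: -9211095/17 ≈ -5.4183e+5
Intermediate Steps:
K(S) = 1/(2*S)
M(P) = 1/(2*P)
(M(-17) + 844)*(-642) = ((½)/(-17) + 844)*(-642) = ((½)*(-1/17) + 844)*(-642) = (-1/34 + 844)*(-642) = (28695/34)*(-642) = -9211095/17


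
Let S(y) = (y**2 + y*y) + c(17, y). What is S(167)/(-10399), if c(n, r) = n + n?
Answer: -55812/10399 ≈ -5.3671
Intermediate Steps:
c(n, r) = 2*n
S(y) = 34 + 2*y**2 (S(y) = (y**2 + y*y) + 2*17 = (y**2 + y**2) + 34 = 2*y**2 + 34 = 34 + 2*y**2)
S(167)/(-10399) = (34 + 2*167**2)/(-10399) = (34 + 2*27889)*(-1/10399) = (34 + 55778)*(-1/10399) = 55812*(-1/10399) = -55812/10399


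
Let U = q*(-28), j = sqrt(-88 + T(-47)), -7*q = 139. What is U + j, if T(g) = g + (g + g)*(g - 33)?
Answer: 556 + sqrt(7385) ≈ 641.94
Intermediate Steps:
q = -139/7 (q = -1/7*139 = -139/7 ≈ -19.857)
T(g) = g + 2*g*(-33 + g) (T(g) = g + (2*g)*(-33 + g) = g + 2*g*(-33 + g))
j = sqrt(7385) (j = sqrt(-88 - 47*(-65 + 2*(-47))) = sqrt(-88 - 47*(-65 - 94)) = sqrt(-88 - 47*(-159)) = sqrt(-88 + 7473) = sqrt(7385) ≈ 85.936)
U = 556 (U = -139/7*(-28) = 556)
U + j = 556 + sqrt(7385)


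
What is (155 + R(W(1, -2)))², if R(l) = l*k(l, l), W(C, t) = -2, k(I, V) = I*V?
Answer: 21609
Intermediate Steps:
R(l) = l³ (R(l) = l*(l*l) = l*l² = l³)
(155 + R(W(1, -2)))² = (155 + (-2)³)² = (155 - 8)² = 147² = 21609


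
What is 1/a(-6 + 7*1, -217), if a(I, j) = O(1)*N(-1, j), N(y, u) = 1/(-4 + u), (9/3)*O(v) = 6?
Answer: -221/2 ≈ -110.50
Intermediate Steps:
O(v) = 2 (O(v) = (⅓)*6 = 2)
a(I, j) = 2/(-4 + j)
1/a(-6 + 7*1, -217) = 1/(2/(-4 - 217)) = 1/(2/(-221)) = 1/(2*(-1/221)) = 1/(-2/221) = -221/2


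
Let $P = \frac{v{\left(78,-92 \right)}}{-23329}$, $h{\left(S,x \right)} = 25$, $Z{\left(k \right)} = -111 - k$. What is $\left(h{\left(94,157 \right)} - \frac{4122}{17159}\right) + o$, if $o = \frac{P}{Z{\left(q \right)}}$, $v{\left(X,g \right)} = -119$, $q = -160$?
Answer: $\frac{69380061162}{2802116177} \approx 24.76$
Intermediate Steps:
$P = \frac{119}{23329}$ ($P = - \frac{119}{-23329} = \left(-119\right) \left(- \frac{1}{23329}\right) = \frac{119}{23329} \approx 0.005101$)
$o = \frac{17}{163303}$ ($o = \frac{119}{23329 \left(-111 - -160\right)} = \frac{119}{23329 \left(-111 + 160\right)} = \frac{119}{23329 \cdot 49} = \frac{119}{23329} \cdot \frac{1}{49} = \frac{17}{163303} \approx 0.0001041$)
$\left(h{\left(94,157 \right)} - \frac{4122}{17159}\right) + o = \left(25 - \frac{4122}{17159}\right) + \frac{17}{163303} = \frac{424853}{17159} + \frac{17}{163303} = \frac{69380061162}{2802116177}$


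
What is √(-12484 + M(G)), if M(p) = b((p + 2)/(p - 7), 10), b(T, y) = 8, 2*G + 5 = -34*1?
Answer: 2*I*√3119 ≈ 111.7*I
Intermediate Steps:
G = -39/2 (G = -5/2 + (-34*1)/2 = -5/2 + (½)*(-34) = -5/2 - 17 = -39/2 ≈ -19.500)
M(p) = 8
√(-12484 + M(G)) = √(-12484 + 8) = √(-12476) = 2*I*√3119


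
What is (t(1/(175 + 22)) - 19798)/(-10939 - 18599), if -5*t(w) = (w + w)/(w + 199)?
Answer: 1940401981/2895019380 ≈ 0.67026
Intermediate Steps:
t(w) = -2*w/(5*(199 + w)) (t(w) = -(w + w)/(5*(w + 199)) = -2*w/(5*(199 + w)))
(t(1/(175 + 22)) - 19798)/(-10939 - 18599) = (-2/((175 + 22)*(995 + 5/(175 + 22))) - 19798)/(-10939 - 18599) = (-2/(197*(995 + 5/197)) - 19798)/(-29538) = (-2*1/197/(995 + 5*(1/197)) - 19798)*(-1/29538) = (-2*1/197/(995 + 5/197) - 19798)*(-1/29538) = (-2*1/197/196020/197 - 19798)*(-1/29538) = (-2*1/197*197/196020 - 19798)*(-1/29538) = (-1/98010 - 19798)*(-1/29538) = -1940401981/98010*(-1/29538) = 1940401981/2895019380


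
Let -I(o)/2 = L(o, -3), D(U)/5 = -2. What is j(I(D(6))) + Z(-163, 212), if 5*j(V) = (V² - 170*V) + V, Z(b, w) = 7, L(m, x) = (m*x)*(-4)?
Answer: 3415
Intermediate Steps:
D(U) = -10 (D(U) = 5*(-2) = -10)
L(m, x) = -4*m*x
I(o) = -24*o (I(o) = -(-8)*o*(-3) = -24*o)
j(V) = -169*V/5 + V²/5 (j(V) = ((V² - 170*V) + V)/5 = (V² - 169*V)/5 = -169*V/5 + V²/5)
j(I(D(6))) + Z(-163, 212) = (-24*(-10))*(-169 - 24*(-10))/5 + 7 = (⅕)*240*(-169 + 240) + 7 = (⅕)*240*71 + 7 = 3408 + 7 = 3415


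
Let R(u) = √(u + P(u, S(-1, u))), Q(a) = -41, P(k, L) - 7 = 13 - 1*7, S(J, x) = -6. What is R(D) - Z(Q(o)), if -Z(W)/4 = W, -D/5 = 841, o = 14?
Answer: -164 + 4*I*√262 ≈ -164.0 + 64.746*I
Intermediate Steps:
P(k, L) = 13 (P(k, L) = 7 + (13 - 1*7) = 7 + (13 - 7) = 7 + 6 = 13)
D = -4205 (D = -5*841 = -4205)
R(u) = √(13 + u) (R(u) = √(u + 13) = √(13 + u))
Z(W) = -4*W
R(D) - Z(Q(o)) = √(13 - 4205) - (-4)*(-41) = √(-4192) - 1*164 = 4*I*√262 - 164 = -164 + 4*I*√262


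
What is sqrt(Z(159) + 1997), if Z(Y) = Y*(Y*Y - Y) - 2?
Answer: sqrt(3996393) ≈ 1999.1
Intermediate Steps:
Z(Y) = -2 + Y*(Y**2 - Y) (Z(Y) = Y*(Y**2 - Y) - 2 = -2 + Y*(Y**2 - Y))
sqrt(Z(159) + 1997) = sqrt((-2 + 159**3 - 1*159**2) + 1997) = sqrt((-2 + 4019679 - 1*25281) + 1997) = sqrt((-2 + 4019679 - 25281) + 1997) = sqrt(3994396 + 1997) = sqrt(3996393)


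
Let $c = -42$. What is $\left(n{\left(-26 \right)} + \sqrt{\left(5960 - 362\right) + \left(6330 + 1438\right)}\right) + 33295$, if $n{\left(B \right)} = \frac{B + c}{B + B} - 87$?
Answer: $\frac{431721}{13} + \sqrt{13366} \approx 33325.0$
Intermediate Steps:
$n{\left(B \right)} = -87 + \frac{-42 + B}{2 B}$ ($n{\left(B \right)} = \frac{B - 42}{B + B} - 87 = \frac{-42 + B}{2 B} - 87 = -87 + \frac{-42 + B}{2 B}$)
$\left(n{\left(-26 \right)} + \sqrt{\left(5960 - 362\right) + \left(6330 + 1438\right)}\right) + 33295 = \left(\left(- \frac{173}{2} - \frac{21}{-26}\right) + \sqrt{\left(5960 - 362\right) + \left(6330 + 1438\right)}\right) + 33295 = \left(\left(- \frac{173}{2} - - \frac{21}{26}\right) + \sqrt{5598 + 7768}\right) + 33295 = \left(\left(- \frac{173}{2} + \frac{21}{26}\right) + \sqrt{13366}\right) + 33295 = \left(- \frac{1114}{13} + \sqrt{13366}\right) + 33295 = \frac{431721}{13} + \sqrt{13366}$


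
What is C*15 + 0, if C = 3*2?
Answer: 90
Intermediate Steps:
C = 6
C*15 + 0 = 6*15 + 0 = 90 + 0 = 90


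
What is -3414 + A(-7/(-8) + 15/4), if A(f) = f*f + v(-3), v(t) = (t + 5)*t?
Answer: -217511/64 ≈ -3398.6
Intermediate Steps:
v(t) = t*(5 + t) (v(t) = (5 + t)*t = t*(5 + t))
A(f) = -6 + f² (A(f) = f*f - 3*(5 - 3) = f² - 3*2 = f² - 6 = -6 + f²)
-3414 + A(-7/(-8) + 15/4) = -3414 + (-6 + (-7/(-8) + 15/4)²) = -3414 + (-6 + (-7*(-⅛) + 15*(¼))²) = -3414 + (-6 + (7/8 + 15/4)²) = -3414 + (-6 + (37/8)²) = -3414 + (-6 + 1369/64) = -3414 + 985/64 = -217511/64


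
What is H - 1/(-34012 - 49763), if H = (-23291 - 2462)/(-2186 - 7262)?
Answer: 2157467023/791506200 ≈ 2.7258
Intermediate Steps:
H = 25753/9448 (H = -25753/(-9448) = -25753*(-1/9448) = 25753/9448 ≈ 2.7258)
H - 1/(-34012 - 49763) = 25753/9448 - 1/(-34012 - 49763) = 25753/9448 - 1/(-83775) = 25753/9448 - 1*(-1/83775) = 25753/9448 + 1/83775 = 2157467023/791506200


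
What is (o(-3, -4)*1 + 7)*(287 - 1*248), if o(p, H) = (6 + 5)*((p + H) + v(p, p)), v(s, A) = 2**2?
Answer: -1014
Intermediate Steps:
v(s, A) = 4
o(p, H) = 44 + 11*H + 11*p (o(p, H) = (6 + 5)*((p + H) + 4) = 11*((H + p) + 4) = 11*(4 + H + p) = 44 + 11*H + 11*p)
(o(-3, -4)*1 + 7)*(287 - 1*248) = ((44 + 11*(-4) + 11*(-3))*1 + 7)*(287 - 1*248) = ((44 - 44 - 33)*1 + 7)*(287 - 248) = (-33*1 + 7)*39 = (-33 + 7)*39 = -26*39 = -1014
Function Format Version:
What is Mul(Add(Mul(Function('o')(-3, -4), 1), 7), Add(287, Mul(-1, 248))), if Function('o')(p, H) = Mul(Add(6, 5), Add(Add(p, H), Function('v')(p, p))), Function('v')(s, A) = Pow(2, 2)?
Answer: -1014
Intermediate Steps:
Function('v')(s, A) = 4
Function('o')(p, H) = Add(44, Mul(11, H), Mul(11, p)) (Function('o')(p, H) = Mul(Add(6, 5), Add(Add(p, H), 4)) = Mul(11, Add(Add(H, p), 4)) = Mul(11, Add(4, H, p)) = Add(44, Mul(11, H), Mul(11, p)))
Mul(Add(Mul(Function('o')(-3, -4), 1), 7), Add(287, Mul(-1, 248))) = Mul(Add(Mul(Add(44, Mul(11, -4), Mul(11, -3)), 1), 7), Add(287, Mul(-1, 248))) = Mul(Add(Mul(Add(44, -44, -33), 1), 7), Add(287, -248)) = Mul(Add(Mul(-33, 1), 7), 39) = Mul(Add(-33, 7), 39) = Mul(-26, 39) = -1014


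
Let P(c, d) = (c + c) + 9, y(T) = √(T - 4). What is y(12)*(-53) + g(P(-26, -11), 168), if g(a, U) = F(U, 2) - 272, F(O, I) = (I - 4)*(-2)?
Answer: -268 - 106*√2 ≈ -417.91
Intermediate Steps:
y(T) = √(-4 + T)
P(c, d) = 9 + 2*c (P(c, d) = 2*c + 9 = 9 + 2*c)
F(O, I) = 8 - 2*I (F(O, I) = (-4 + I)*(-2) = 8 - 2*I)
g(a, U) = -268 (g(a, U) = (8 - 2*2) - 272 = (8 - 4) - 272 = 4 - 272 = -268)
y(12)*(-53) + g(P(-26, -11), 168) = √(-4 + 12)*(-53) - 268 = √8*(-53) - 268 = (2*√2)*(-53) - 268 = -106*√2 - 268 = -268 - 106*√2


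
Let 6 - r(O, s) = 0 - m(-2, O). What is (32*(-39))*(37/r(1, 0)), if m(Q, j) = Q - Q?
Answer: -7696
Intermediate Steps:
m(Q, j) = 0
r(O, s) = 6 (r(O, s) = 6 - (0 - 1*0) = 6 - (0 + 0) = 6 - 1*0 = 6 + 0 = 6)
(32*(-39))*(37/r(1, 0)) = (32*(-39))*(37/6) = -46176/6 = -1248*37/6 = -7696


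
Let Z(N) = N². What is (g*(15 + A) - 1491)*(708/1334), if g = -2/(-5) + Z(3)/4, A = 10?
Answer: -1008723/1334 ≈ -756.16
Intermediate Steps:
g = 53/20 (g = -2/(-5) + 3²/4 = -2*(-⅕) + 9*(¼) = ⅖ + 9/4 = 53/20 ≈ 2.6500)
(g*(15 + A) - 1491)*(708/1334) = (53*(15 + 10)/20 - 1491)*(708/1334) = ((53/20)*25 - 1491)*(708*(1/1334)) = (265/4 - 1491)*(354/667) = -5699/4*354/667 = -1008723/1334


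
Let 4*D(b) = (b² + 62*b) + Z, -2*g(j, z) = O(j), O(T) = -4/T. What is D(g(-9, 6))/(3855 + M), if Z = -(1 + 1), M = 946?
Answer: -637/777762 ≈ -0.00081902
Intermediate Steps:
Z = -2 (Z = -1*2 = -2)
g(j, z) = 2/j (g(j, z) = -(-2)/j = 2/j)
D(b) = -½ + b²/4 + 31*b/2 (D(b) = ((b² + 62*b) - 2)/4 = (-2 + b² + 62*b)/4 = -½ + b²/4 + 31*b/2)
D(g(-9, 6))/(3855 + M) = (-½ + (2/(-9))²/4 + 31*(2/(-9))/2)/(3855 + 946) = (-½ + (2*(-⅑))²/4 + 31*(2*(-⅑))/2)/4801 = (-½ + (-2/9)²/4 + (31/2)*(-2/9))*(1/4801) = (-½ + (¼)*(4/81) - 31/9)*(1/4801) = (-½ + 1/81 - 31/9)*(1/4801) = -637/162*1/4801 = -637/777762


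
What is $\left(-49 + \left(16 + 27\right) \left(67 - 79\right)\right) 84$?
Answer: $-47460$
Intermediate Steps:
$\left(-49 + \left(16 + 27\right) \left(67 - 79\right)\right) 84 = \left(-49 + 43 \left(-12\right)\right) 84 = \left(-49 - 516\right) 84 = \left(-565\right) 84 = -47460$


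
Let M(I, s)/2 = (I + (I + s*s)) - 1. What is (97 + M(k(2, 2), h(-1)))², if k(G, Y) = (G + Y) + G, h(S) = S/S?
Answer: 14641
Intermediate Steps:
h(S) = 1
k(G, Y) = Y + 2*G
M(I, s) = -2 + 2*s² + 4*I (M(I, s) = 2*((I + (I + s*s)) - 1) = 2*((I + (I + s²)) - 1) = 2*((s² + 2*I) - 1) = 2*(-1 + s² + 2*I) = -2 + 2*s² + 4*I)
(97 + M(k(2, 2), h(-1)))² = (97 + (-2 + 2*1² + 4*(2 + 2*2)))² = (97 + (-2 + 2*1 + 4*(2 + 4)))² = (97 + (-2 + 2 + 4*6))² = (97 + (-2 + 2 + 24))² = (97 + 24)² = 121² = 14641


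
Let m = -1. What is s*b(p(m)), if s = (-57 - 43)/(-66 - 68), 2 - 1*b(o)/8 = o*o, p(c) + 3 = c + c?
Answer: -9200/67 ≈ -137.31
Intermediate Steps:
p(c) = -3 + 2*c (p(c) = -3 + (c + c) = -3 + 2*c)
b(o) = 16 - 8*o**2 (b(o) = 16 - 8*o*o = 16 - 8*o**2)
s = 50/67 (s = -100/(-134) = -100*(-1/134) = 50/67 ≈ 0.74627)
s*b(p(m)) = 50*(16 - 8*(-3 + 2*(-1))**2)/67 = 50*(16 - 8*(-3 - 2)**2)/67 = 50*(16 - 8*(-5)**2)/67 = 50*(16 - 8*25)/67 = 50*(16 - 200)/67 = (50/67)*(-184) = -9200/67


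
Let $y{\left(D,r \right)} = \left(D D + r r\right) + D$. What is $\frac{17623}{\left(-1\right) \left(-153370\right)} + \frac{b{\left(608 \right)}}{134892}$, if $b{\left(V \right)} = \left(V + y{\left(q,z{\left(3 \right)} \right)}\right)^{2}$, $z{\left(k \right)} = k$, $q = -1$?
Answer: $\frac{30381736823}{10344193020} \approx 2.9371$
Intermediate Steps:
$y{\left(D,r \right)} = D + D^{2} + r^{2}$ ($y{\left(D,r \right)} = \left(D^{2} + r^{2}\right) + D = D + D^{2} + r^{2}$)
$b{\left(V \right)} = \left(9 + V\right)^{2}$ ($b{\left(V \right)} = \left(V + \left(-1 + \left(-1\right)^{2} + 3^{2}\right)\right)^{2} = \left(V + \left(-1 + 1 + 9\right)\right)^{2} = \left(V + 9\right)^{2} = \left(9 + V\right)^{2}$)
$\frac{17623}{\left(-1\right) \left(-153370\right)} + \frac{b{\left(608 \right)}}{134892} = \frac{17623}{\left(-1\right) \left(-153370\right)} + \frac{\left(9 + 608\right)^{2}}{134892} = \frac{17623}{153370} + 617^{2} \cdot \frac{1}{134892} = 17623 \cdot \frac{1}{153370} + 380689 \cdot \frac{1}{134892} = \frac{17623}{153370} + \frac{380689}{134892} = \frac{30381736823}{10344193020}$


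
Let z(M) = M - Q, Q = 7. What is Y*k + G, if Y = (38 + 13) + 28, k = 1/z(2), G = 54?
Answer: 191/5 ≈ 38.200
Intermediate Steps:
z(M) = -7 + M (z(M) = M - 1*7 = M - 7 = -7 + M)
k = -⅕ (k = 1/(-7 + 2) = 1/(-5) = -⅕ ≈ -0.20000)
Y = 79 (Y = 51 + 28 = 79)
Y*k + G = 79*(-⅕) + 54 = -79/5 + 54 = 191/5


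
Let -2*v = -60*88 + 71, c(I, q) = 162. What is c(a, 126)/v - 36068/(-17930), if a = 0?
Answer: 96843766/46698685 ≈ 2.0738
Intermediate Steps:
v = 5209/2 (v = -(-60*88 + 71)/2 = -(-5280 + 71)/2 = -½*(-5209) = 5209/2 ≈ 2604.5)
c(a, 126)/v - 36068/(-17930) = 162/(5209/2) - 36068/(-17930) = 162*(2/5209) - 36068*(-1/17930) = 324/5209 + 18034/8965 = 96843766/46698685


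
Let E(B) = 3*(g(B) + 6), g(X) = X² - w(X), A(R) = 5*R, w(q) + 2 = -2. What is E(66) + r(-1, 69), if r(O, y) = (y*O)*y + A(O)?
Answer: 8332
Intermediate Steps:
w(q) = -4 (w(q) = -2 - 2 = -4)
g(X) = 4 + X² (g(X) = X² - 1*(-4) = X² + 4 = 4 + X²)
r(O, y) = 5*O + O*y² (r(O, y) = (y*O)*y + 5*O = (O*y)*y + 5*O = O*y² + 5*O = 5*O + O*y²)
E(B) = 30 + 3*B² (E(B) = 3*((4 + B²) + 6) = 3*(10 + B²) = 30 + 3*B²)
E(66) + r(-1, 69) = (30 + 3*66²) - (5 + 69²) = (30 + 3*4356) - (5 + 4761) = (30 + 13068) - 1*4766 = 13098 - 4766 = 8332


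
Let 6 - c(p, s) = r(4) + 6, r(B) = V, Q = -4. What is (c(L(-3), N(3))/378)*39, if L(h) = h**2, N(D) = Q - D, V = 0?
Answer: 0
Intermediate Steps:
N(D) = -4 - D
r(B) = 0
c(p, s) = 0 (c(p, s) = 6 - (0 + 6) = 6 - 1*6 = 6 - 6 = 0)
(c(L(-3), N(3))/378)*39 = (0/378)*39 = (0*(1/378))*39 = 0*39 = 0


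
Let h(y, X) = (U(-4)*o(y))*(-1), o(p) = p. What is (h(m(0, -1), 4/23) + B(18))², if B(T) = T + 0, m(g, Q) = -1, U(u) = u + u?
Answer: 100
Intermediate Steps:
U(u) = 2*u
B(T) = T
h(y, X) = 8*y (h(y, X) = ((2*(-4))*y)*(-1) = -8*y*(-1) = 8*y)
(h(m(0, -1), 4/23) + B(18))² = (8*(-1) + 18)² = (-8 + 18)² = 10² = 100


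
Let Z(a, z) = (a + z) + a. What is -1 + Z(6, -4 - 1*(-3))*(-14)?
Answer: -155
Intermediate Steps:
Z(a, z) = z + 2*a
-1 + Z(6, -4 - 1*(-3))*(-14) = -1 + ((-4 - 1*(-3)) + 2*6)*(-14) = -1 + ((-4 + 3) + 12)*(-14) = -1 + (-1 + 12)*(-14) = -1 + 11*(-14) = -1 - 154 = -155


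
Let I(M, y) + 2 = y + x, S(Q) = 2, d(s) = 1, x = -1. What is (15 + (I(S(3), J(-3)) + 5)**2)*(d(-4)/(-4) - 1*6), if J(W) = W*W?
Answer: -850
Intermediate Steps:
J(W) = W**2
I(M, y) = -3 + y (I(M, y) = -2 + (y - 1) = -2 + (-1 + y) = -3 + y)
(15 + (I(S(3), J(-3)) + 5)**2)*(d(-4)/(-4) - 1*6) = (15 + ((-3 + (-3)**2) + 5)**2)*(1/(-4) - 1*6) = (15 + ((-3 + 9) + 5)**2)*(1*(-1/4) - 6) = (15 + (6 + 5)**2)*(-1/4 - 6) = (15 + 11**2)*(-25/4) = (15 + 121)*(-25/4) = 136*(-25/4) = -850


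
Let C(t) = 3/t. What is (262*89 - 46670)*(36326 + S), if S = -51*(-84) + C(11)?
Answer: -10431641976/11 ≈ -9.4833e+8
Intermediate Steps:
S = 47127/11 (S = -51*(-84) + 3/11 = 4284 + 3*(1/11) = 4284 + 3/11 = 47127/11 ≈ 4284.3)
(262*89 - 46670)*(36326 + S) = (262*89 - 46670)*(36326 + 47127/11) = (23318 - 46670)*(446713/11) = -23352*446713/11 = -10431641976/11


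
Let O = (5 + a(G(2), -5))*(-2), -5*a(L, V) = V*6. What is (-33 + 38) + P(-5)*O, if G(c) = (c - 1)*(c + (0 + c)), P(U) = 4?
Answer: -83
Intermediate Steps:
G(c) = 2*c*(-1 + c) (G(c) = (-1 + c)*(c + c) = (-1 + c)*(2*c) = 2*c*(-1 + c))
a(L, V) = -6*V/5 (a(L, V) = -V*6/5 = -6*V/5)
O = -22 (O = (5 - 6/5*(-5))*(-2) = (5 + 6)*(-2) = 11*(-2) = -22)
(-33 + 38) + P(-5)*O = (-33 + 38) + 4*(-22) = 5 - 88 = -83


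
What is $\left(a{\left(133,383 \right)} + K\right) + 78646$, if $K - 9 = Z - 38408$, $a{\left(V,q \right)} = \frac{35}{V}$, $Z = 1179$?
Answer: $\frac{787099}{19} \approx 41426.0$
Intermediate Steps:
$K = -37220$ ($K = 9 + \left(1179 - 38408\right) = 9 - 37229 = -37220$)
$\left(a{\left(133,383 \right)} + K\right) + 78646 = \left(\frac{35}{133} - 37220\right) + 78646 = \left(35 \cdot \frac{1}{133} - 37220\right) + 78646 = \left(\frac{5}{19} - 37220\right) + 78646 = - \frac{707175}{19} + 78646 = \frac{787099}{19}$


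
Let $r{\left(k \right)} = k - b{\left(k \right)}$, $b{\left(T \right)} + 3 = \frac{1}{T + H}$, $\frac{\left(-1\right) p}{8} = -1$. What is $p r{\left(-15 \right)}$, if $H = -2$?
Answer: $- \frac{1624}{17} \approx -95.529$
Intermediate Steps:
$p = 8$ ($p = \left(-8\right) \left(-1\right) = 8$)
$b{\left(T \right)} = -3 + \frac{1}{-2 + T}$ ($b{\left(T \right)} = -3 + \frac{1}{T - 2} = -3 + \frac{1}{-2 + T}$)
$r{\left(k \right)} = k - \frac{7 - 3 k}{-2 + k}$
$p r{\left(-15 \right)} = 8 \frac{-7 - 15 + \left(-15\right)^{2}}{-2 - 15} = 8 \frac{-7 - 15 + 225}{-17} = 8 \left(\left(- \frac{1}{17}\right) 203\right) = 8 \left(- \frac{203}{17}\right) = - \frac{1624}{17}$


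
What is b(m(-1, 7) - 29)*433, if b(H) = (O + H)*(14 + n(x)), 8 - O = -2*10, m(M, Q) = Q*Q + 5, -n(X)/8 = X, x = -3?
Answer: 872062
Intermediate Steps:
n(X) = -8*X
m(M, Q) = 5 + Q**2 (m(M, Q) = Q**2 + 5 = 5 + Q**2)
O = 28 (O = 8 - (-2)*10 = 8 - 1*(-20) = 8 + 20 = 28)
b(H) = 1064 + 38*H (b(H) = (28 + H)*(14 - 8*(-3)) = (28 + H)*(14 + 24) = (28 + H)*38 = 1064 + 38*H)
b(m(-1, 7) - 29)*433 = (1064 + 38*((5 + 7**2) - 29))*433 = (1064 + 38*((5 + 49) - 29))*433 = (1064 + 38*(54 - 29))*433 = (1064 + 38*25)*433 = (1064 + 950)*433 = 2014*433 = 872062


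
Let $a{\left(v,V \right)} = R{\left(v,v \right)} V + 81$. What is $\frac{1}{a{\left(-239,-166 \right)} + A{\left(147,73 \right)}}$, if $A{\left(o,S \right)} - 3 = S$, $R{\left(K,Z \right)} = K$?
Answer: $\frac{1}{39831} \approx 2.5106 \cdot 10^{-5}$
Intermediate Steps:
$A{\left(o,S \right)} = 3 + S$
$a{\left(v,V \right)} = 81 + V v$ ($a{\left(v,V \right)} = v V + 81 = V v + 81 = 81 + V v$)
$\frac{1}{a{\left(-239,-166 \right)} + A{\left(147,73 \right)}} = \frac{1}{\left(81 - -39674\right) + \left(3 + 73\right)} = \frac{1}{\left(81 + 39674\right) + 76} = \frac{1}{39755 + 76} = \frac{1}{39831}$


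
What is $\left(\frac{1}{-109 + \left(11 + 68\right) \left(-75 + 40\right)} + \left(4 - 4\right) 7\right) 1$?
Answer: $- \frac{1}{2874} \approx -0.00034795$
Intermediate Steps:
$\left(\frac{1}{-109 + \left(11 + 68\right) \left(-75 + 40\right)} + \left(4 - 4\right) 7\right) 1 = \left(\frac{1}{-109 + 79 \left(-35\right)} + 0 \cdot 7\right) 1 = \left(\frac{1}{-109 - 2765} + 0\right) 1 = \left(\frac{1}{-2874} + 0\right) 1 = \left(- \frac{1}{2874} + 0\right) 1 = \left(- \frac{1}{2874}\right) 1 = - \frac{1}{2874}$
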